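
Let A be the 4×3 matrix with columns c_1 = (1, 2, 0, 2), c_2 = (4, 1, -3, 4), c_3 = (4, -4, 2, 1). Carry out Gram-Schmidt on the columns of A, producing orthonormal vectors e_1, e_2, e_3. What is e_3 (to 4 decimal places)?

e_3 = (0.4979, -0.4129, 0.7448, 0.1639)

e_1 = c_1/‖c_1‖ = (1, 2, 0, 2)/3.0000 = (0.3333, 0.6667, 0.0000, 0.6667).
r_{12} = e_1·c_2 = 4.6667.
u_2 = c_2 − 4.6667·e_1 = (2.4444, -2.1111, -3.0000, 0.8889).
‖u_2‖ = 4.4969, so e_2 = (0.5436, -0.4695, -0.6671, 0.1977).
r_{13} = e_1·c_3 = -0.6667; r_{23} = e_2·c_3 = 2.9156.
u_3 = c_3 + 0.6667·e_1 − 2.9156·e_2 = (2.6374, -2.1868, 3.9451, 0.8681).
‖u_3‖ = 5.2967, so e_3 = (0.4979, -0.4129, 0.7448, 0.1639).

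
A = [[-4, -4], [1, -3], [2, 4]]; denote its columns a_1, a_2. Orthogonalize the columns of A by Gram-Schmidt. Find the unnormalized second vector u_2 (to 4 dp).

a_1 = (-4, 1, 2); ‖a_1‖ = 4.5826, so q_1 = (-0.8729, 0.2182, 0.4364).
q_1·a_2 = (-0.8729)·(-4) + 0.2182·(-3) + 0.4364·4 = 4.5826.
u_2 = a_2 − 4.5826·q_1 = (0.0000, -4.0000, 2.0000).

u_2 = (0.0000, -4.0000, 2.0000)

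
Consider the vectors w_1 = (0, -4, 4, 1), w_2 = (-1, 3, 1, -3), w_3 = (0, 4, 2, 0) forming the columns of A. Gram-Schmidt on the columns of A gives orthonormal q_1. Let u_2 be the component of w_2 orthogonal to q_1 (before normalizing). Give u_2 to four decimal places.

q_1 = w_1/‖w_1‖ = (0, -4, 4, 1)/5.7446 = (0.0000, -0.6963, 0.6963, 0.1741).
r_{12} = q_1·w_2 = -1.9149.
u_2 = w_2 + 1.9149·q_1 = (-1.0000, 1.6667, 2.3333, -2.6667).

u_2 = (-1.0000, 1.6667, 2.3333, -2.6667)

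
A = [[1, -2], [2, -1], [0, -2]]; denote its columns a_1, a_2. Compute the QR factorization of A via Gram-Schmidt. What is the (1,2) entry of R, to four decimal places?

r_{12} = -1.7889

a_1 = (1, 2, 0); ‖a_1‖ = 2.2361, so q_1 = (0.4472, 0.8944, 0.0000).
r_{12} = q_1·a_2 = -1.7889.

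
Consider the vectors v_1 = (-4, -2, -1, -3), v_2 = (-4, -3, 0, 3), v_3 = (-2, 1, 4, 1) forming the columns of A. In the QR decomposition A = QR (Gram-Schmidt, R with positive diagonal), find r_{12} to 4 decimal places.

e_1 = v_1/‖v_1‖ = (-4, -2, -1, -3)/5.4772 = (-0.7303, -0.3651, -0.1826, -0.5477).
r_{12} = e_1·v_2 = 2.3735.

r_{12} = 2.3735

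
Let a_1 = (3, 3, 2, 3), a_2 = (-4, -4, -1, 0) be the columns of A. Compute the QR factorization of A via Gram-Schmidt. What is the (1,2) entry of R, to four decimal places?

r_{12} = -4.6697

a_1 = (3, 3, 2, 3); ‖a_1‖ = 5.5678, so e_1 = (0.5388, 0.5388, 0.3592, 0.5388).
r_{12} = e_1·a_2 = -4.6697.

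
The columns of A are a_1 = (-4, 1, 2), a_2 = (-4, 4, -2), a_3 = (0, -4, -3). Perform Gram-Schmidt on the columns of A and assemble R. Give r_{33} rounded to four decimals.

r_{33} = 4.4721

a_1 = (-4, 1, 2); ‖a_1‖ = 4.5826, so e_1 = (-0.8729, 0.2182, 0.4364).
e_1·a_2 = (-0.8729)·(-4) + 0.2182·4 + 0.4364·(-2) = 3.4915.
u_2 = a_2 − 3.4915·e_1 = (-0.9524, 3.2381, -3.5238).
‖u_2‖ = 4.8795, so e_2 = (-0.1952, 0.6636, -0.7222).
e_1·a_3 = (-0.8729)·0 + 0.2182·(-4) + 0.4364·(-3) = -2.1822; e_2·a_3 = (-0.1952)·0 + 0.6636·(-4) + (-0.7222)·(-3) = -0.4880.
u_3 = a_3 + 2.1822·e_1 + 0.4880·e_2 = (-2.0000, -3.2000, -2.4000).
r_{33} = ‖u_3‖ = 4.4721.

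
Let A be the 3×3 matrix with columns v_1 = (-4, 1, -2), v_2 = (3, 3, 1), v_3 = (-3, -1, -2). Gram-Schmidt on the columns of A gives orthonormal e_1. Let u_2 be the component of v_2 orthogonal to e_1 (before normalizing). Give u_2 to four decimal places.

e_1 = v_1/‖v_1‖ = (-4, 1, -2)/4.5826 = (-0.8729, 0.2182, -0.4364).
r_{12} = e_1·v_2 = -2.4004.
u_2 = v_2 + 2.4004·e_1 = (0.9048, 3.5238, -0.0476).

u_2 = (0.9048, 3.5238, -0.0476)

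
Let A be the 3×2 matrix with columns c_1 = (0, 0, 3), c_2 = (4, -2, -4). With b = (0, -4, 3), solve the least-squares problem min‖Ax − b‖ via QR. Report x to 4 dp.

x = (1.5333, 0.4000)

c_1 = (0, 0, 3); ‖c_1‖ = 3.0000, so q_1 = (0.0000, 0.0000, 1.0000).
q_1·c_2 = 0.0000·4 + 0.0000·(-2) + 1.0000·(-4) = -4.0000.
u_2 = c_2 + 4.0000·q_1 = (4.0000, -2.0000, 0.0000).
‖u_2‖ = 4.4721, so q_2 = (0.8944, -0.4472, 0.0000).
Qᵀb = (3.0000, 1.7889).
Back-substitute: x_2 = 1.7889/4.4721 = 0.4000.
x_1 = (3.0000 + 4.0000·0.4000)/3.0000 = 1.5333.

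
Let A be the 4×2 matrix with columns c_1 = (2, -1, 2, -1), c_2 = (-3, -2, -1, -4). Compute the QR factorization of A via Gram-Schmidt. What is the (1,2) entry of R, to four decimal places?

r_{12} = -0.6325

c_1 = (2, -1, 2, -1); ‖c_1‖ = 3.1623, so e_1 = (0.6325, -0.3162, 0.6325, -0.3162).
r_{12} = e_1·c_2 = -0.6325.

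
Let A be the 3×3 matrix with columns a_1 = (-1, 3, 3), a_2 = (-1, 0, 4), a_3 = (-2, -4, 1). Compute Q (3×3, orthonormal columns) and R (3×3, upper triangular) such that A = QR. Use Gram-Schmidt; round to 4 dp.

q_1 = a_1/‖a_1‖ = (-1, 3, 3)/4.3589 = (-0.2294, 0.6882, 0.6882).
r_{12} = q_1·a_2 = 2.9824.
u_2 = a_2 − 2.9824·q_1 = (-0.3158, -2.0526, 1.9474).
‖u_2‖ = 2.8470, so q_2 = (-0.1109, -0.7210, 0.6840).
r_{13} = q_1·a_3 = -1.6059; r_{23} = q_2·a_3 = 3.7898.
u_3 = a_3 + 1.6059·q_1 − 3.7898·q_2 = (-1.9481, -0.1623, -0.4870).
‖u_3‖ = 2.0146, so q_3 = (-0.9670, -0.0806, -0.2417).

Q = [[-0.2294, -0.1109, -0.9670], [0.6882, -0.7210, -0.0806], [0.6882, 0.6840, -0.2417]], R = [[4.3589, 2.9824, -1.6059], [0.0000, 2.8470, 3.7898], [0.0000, 0.0000, 2.0146]]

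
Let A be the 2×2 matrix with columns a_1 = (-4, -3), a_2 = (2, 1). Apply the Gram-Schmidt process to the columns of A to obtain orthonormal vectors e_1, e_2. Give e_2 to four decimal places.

e_2 = (0.6000, -0.8000)

a_1 = (-4, -3); ‖a_1‖ = 5.0000, so e_1 = (-0.8000, -0.6000).
e_1·a_2 = (-0.8000)·2 + (-0.6000)·1 = -2.2000.
u_2 = a_2 + 2.2000·e_1 = (0.2400, -0.3200).
‖u_2‖ = 0.4000, so e_2 = (0.6000, -0.8000).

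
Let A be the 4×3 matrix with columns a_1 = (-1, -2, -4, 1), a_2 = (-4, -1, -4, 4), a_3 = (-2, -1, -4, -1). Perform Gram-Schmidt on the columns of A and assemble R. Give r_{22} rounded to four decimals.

a_1 = (-1, -2, -4, 1); ‖a_1‖ = 4.6904, so e_1 = (-0.2132, -0.4264, -0.8528, 0.2132).
e_1·a_2 = (-0.2132)·(-4) + (-0.4264)·(-1) + (-0.8528)·(-4) + 0.2132·4 = 5.5432.
u_2 = a_2 − 5.5432·e_1 = (-2.8182, 1.3636, 0.7273, 2.8182).
r_{22} = ‖u_2‖ = 4.2747.

r_{22} = 4.2747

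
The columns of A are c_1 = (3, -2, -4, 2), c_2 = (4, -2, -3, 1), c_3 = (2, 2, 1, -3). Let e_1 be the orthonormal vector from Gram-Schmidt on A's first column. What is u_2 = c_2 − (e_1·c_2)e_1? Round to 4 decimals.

e_1 = c_1/‖c_1‖ = (3, -2, -4, 2)/5.7446 = (0.5222, -0.3482, -0.6963, 0.3482).
r_{12} = e_1·c_2 = 5.2223.
u_2 = c_2 − 5.2223·e_1 = (1.2727, -0.1818, 0.6364, -0.8182).

u_2 = (1.2727, -0.1818, 0.6364, -0.8182)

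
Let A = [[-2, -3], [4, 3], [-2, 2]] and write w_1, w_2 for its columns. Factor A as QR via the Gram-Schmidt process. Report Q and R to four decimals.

Q = [[-0.4082, -0.4929], [0.8165, 0.1792], [-0.4082, 0.8514]], R = [[4.8990, 2.8577], [0.0000, 3.7193]]

w_1 = (-2, 4, -2); ‖w_1‖ = 4.8990, so q_1 = (-0.4082, 0.8165, -0.4082).
q_1·w_2 = (-0.4082)·(-3) + 0.8165·3 + (-0.4082)·2 = 2.8577.
u_2 = w_2 − 2.8577·q_1 = (-1.8333, 0.6667, 3.1667).
‖u_2‖ = 3.7193, so q_2 = (-0.4929, 0.1792, 0.8514).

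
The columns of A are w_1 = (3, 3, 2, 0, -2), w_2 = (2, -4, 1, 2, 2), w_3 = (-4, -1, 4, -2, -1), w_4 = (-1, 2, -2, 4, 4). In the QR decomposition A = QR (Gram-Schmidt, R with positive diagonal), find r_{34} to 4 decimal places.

r_{34} = -3.2808

w_1 = (3, 3, 2, 0, -2); ‖w_1‖ = 5.0990, so e_1 = (0.5883, 0.5883, 0.3922, 0.0000, -0.3922).
e_1·w_2 = 0.5883·2 + 0.5883·(-4) + 0.3922·1 + 0.0000·2 + (-0.3922)·2 = -1.5689.
u_2 = w_2 + 1.5689·e_1 = (2.9231, -3.0769, 1.6154, 2.0000, 1.3846).
‖u_2‖ = 5.1515, so e_2 = (0.5674, -0.5973, 0.3136, 0.3882, 0.2688).
e_1·w_3 = 0.5883·(-4) + 0.5883·(-1) + 0.3922·4 + 0.0000·(-2) + (-0.3922)·(-1) = -0.9806; e_2·w_3 = 0.5674·(-4) + (-0.5973)·(-1) + 0.3136·4 + 0.3882·(-2) + 0.2688·(-1) = -1.4633.
u_3 = w_3 + 0.9806·e_1 + 1.4633·e_2 = (-2.5928, -1.2971, 4.8435, -1.4319, -0.9913).
‖u_3‖ = 5.9074, so e_3 = (-0.4389, -0.2196, 0.8199, -0.2424, -0.1678).
r_{34} = e_3·w_4 = -3.2808.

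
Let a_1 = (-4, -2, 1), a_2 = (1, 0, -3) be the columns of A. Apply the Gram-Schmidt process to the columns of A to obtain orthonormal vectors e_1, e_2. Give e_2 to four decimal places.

e_2 = (-0.1204, -0.2408, -0.9631)

a_1 = (-4, -2, 1); ‖a_1‖ = 4.5826, so e_1 = (-0.8729, -0.4364, 0.2182).
e_1·a_2 = (-0.8729)·1 + (-0.4364)·0 + 0.2182·(-3) = -1.5275.
u_2 = a_2 + 1.5275·e_1 = (-0.3333, -0.6667, -2.6667).
‖u_2‖ = 2.7689, so e_2 = (-0.1204, -0.2408, -0.9631).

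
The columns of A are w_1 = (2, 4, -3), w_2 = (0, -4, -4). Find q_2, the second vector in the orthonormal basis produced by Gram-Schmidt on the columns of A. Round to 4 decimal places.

q_1 = w_1/‖w_1‖ = (2, 4, -3)/5.3852 = (0.3714, 0.7428, -0.5571).
r_{12} = q_1·w_2 = -0.7428.
u_2 = w_2 + 0.7428·q_1 = (0.2759, -3.4483, -4.4138).
‖u_2‖ = 5.6079, so q_2 = (0.0492, -0.6149, -0.7871).

q_2 = (0.0492, -0.6149, -0.7871)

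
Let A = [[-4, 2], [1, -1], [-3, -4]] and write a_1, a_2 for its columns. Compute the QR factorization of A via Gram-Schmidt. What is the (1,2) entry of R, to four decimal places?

r_{12} = 0.5883

e_1 = a_1/‖a_1‖ = (-4, 1, -3)/5.0990 = (-0.7845, 0.1961, -0.5883).
r_{12} = e_1·a_2 = 0.5883.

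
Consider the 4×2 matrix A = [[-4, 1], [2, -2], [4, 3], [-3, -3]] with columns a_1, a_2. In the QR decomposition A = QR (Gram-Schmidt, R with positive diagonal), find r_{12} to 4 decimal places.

e_1 = a_1/‖a_1‖ = (-4, 2, 4, -3)/6.7082 = (-0.5963, 0.2981, 0.5963, -0.4472).
r_{12} = e_1·a_2 = 1.9379.

r_{12} = 1.9379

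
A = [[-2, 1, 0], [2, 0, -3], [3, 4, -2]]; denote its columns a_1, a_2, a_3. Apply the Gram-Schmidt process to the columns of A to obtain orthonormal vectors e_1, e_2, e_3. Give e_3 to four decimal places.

e_3 = (-0.5819, -0.8001, 0.1455)

a_1 = (-2, 2, 3); ‖a_1‖ = 4.1231, so e_1 = (-0.4851, 0.4851, 0.7276).
e_1·a_2 = (-0.4851)·1 + 0.4851·0 + 0.7276·4 = 2.4254.
u_2 = a_2 − 2.4254·e_1 = (2.1765, -1.1765, 2.2353).
‖u_2‖ = 3.3343, so e_2 = (0.6527, -0.3528, 0.6704).
e_1·a_3 = (-0.4851)·0 + 0.4851·(-3) + 0.7276·(-2) = -2.9104; e_2·a_3 = 0.6527·0 + (-0.3528)·(-3) + 0.6704·(-2) = -0.2823.
u_3 = a_3 + 2.9104·e_1 + 0.2823·e_2 = (-1.2275, -1.6878, 0.3069).
‖u_3‖ = 2.1094, so e_3 = (-0.5819, -0.8001, 0.1455).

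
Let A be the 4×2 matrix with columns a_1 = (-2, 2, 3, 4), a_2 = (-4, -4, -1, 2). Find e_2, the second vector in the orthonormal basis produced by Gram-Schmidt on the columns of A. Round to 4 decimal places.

a_1 = (-2, 2, 3, 4); ‖a_1‖ = 5.7446, so e_1 = (-0.3482, 0.3482, 0.5222, 0.6963).
e_1·a_2 = (-0.3482)·(-4) + 0.3482·(-4) + 0.5222·(-1) + 0.6963·2 = 0.8704.
u_2 = a_2 − 0.8704·e_1 = (-3.6970, -4.3030, -1.4545, 1.3939).
‖u_2‖ = 6.0202, so e_2 = (-0.6141, -0.7148, -0.2416, 0.2315).

e_2 = (-0.6141, -0.7148, -0.2416, 0.2315)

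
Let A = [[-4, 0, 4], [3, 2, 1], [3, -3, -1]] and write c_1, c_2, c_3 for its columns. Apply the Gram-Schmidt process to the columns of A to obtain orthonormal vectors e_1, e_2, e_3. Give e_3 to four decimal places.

e_3 = (0.7209, 0.5767, 0.3845)

c_1 = (-4, 3, 3); ‖c_1‖ = 5.8310, so e_1 = (-0.6860, 0.5145, 0.5145).
e_1·c_2 = (-0.6860)·0 + 0.5145·2 + 0.5145·(-3) = -0.5145.
u_2 = c_2 + 0.5145·e_1 = (-0.3529, 2.2647, -2.7353).
‖u_2‖ = 3.5687, so e_2 = (-0.0989, 0.6346, -0.7665).
e_1·c_3 = (-0.6860)·4 + 0.5145·1 + 0.5145·(-1) = -2.7440; e_2·c_3 = (-0.0989)·4 + 0.6346·1 + (-0.7665)·(-1) = 1.0055.
u_3 = c_3 + 2.7440·e_1 − 1.0055·e_2 = (2.2171, 1.7737, 1.1824).
‖u_3‖ = 3.0756, so e_3 = (0.7209, 0.5767, 0.3845).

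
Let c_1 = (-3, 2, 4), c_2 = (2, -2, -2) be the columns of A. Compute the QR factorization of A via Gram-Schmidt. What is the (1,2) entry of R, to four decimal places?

q_1 = c_1/‖c_1‖ = (-3, 2, 4)/5.3852 = (-0.5571, 0.3714, 0.7428).
r_{12} = q_1·c_2 = -3.3425.

r_{12} = -3.3425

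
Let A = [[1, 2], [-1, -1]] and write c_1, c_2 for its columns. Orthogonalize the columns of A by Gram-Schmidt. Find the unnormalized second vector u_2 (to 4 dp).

e_1 = c_1/‖c_1‖ = (1, -1)/1.4142 = (0.7071, -0.7071).
r_{12} = e_1·c_2 = 2.1213.
u_2 = c_2 − 2.1213·e_1 = (0.5000, 0.5000).

u_2 = (0.5000, 0.5000)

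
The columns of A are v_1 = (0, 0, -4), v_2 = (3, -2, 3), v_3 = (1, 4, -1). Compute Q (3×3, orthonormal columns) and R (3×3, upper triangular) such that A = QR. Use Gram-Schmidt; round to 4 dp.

v_1 = (0, 0, -4); ‖v_1‖ = 4.0000, so q_1 = (0.0000, 0.0000, -1.0000).
q_1·v_2 = 0.0000·3 + 0.0000·(-2) + (-1.0000)·3 = -3.0000.
u_2 = v_2 + 3.0000·q_1 = (3.0000, -2.0000, 0.0000).
‖u_2‖ = 3.6056, so q_2 = (0.8321, -0.5547, 0.0000).
q_1·v_3 = 0.0000·1 + 0.0000·4 + (-1.0000)·(-1) = 1.0000; q_2·v_3 = 0.8321·1 + (-0.5547)·4 + 0.0000·(-1) = -1.3868.
u_3 = v_3 − 1.0000·q_1 + 1.3868·q_2 = (2.1538, 3.2308, 0.0000).
‖u_3‖ = 3.8829, so q_3 = (0.5547, 0.8321, 0.0000).

Q = [[0.0000, 0.8321, 0.5547], [0.0000, -0.5547, 0.8321], [-1.0000, 0.0000, 0.0000]], R = [[4.0000, -3.0000, 1.0000], [0.0000, 3.6056, -1.3868], [0.0000, 0.0000, 3.8829]]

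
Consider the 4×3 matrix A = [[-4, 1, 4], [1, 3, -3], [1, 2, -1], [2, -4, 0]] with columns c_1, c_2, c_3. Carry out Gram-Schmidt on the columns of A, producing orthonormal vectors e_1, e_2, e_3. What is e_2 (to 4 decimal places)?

c_1 = (-4, 1, 1, 2); ‖c_1‖ = 4.6904, so e_1 = (-0.8528, 0.2132, 0.2132, 0.4264).
e_1·c_2 = (-0.8528)·1 + 0.2132·3 + 0.2132·2 + 0.4264·(-4) = -1.4924.
u_2 = c_2 + 1.4924·e_1 = (-0.2727, 3.3182, 2.3182, -3.3636).
‖u_2‖ = 5.2700, so e_2 = (-0.0518, 0.6296, 0.4399, -0.6383).

e_2 = (-0.0518, 0.6296, 0.4399, -0.6383)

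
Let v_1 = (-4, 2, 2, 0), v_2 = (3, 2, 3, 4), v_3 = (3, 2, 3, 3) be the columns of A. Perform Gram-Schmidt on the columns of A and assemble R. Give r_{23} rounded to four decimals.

e_1 = v_1/‖v_1‖ = (-4, 2, 2, 0)/4.8990 = (-0.8165, 0.4082, 0.4082, 0.0000).
r_{12} = e_1·v_2 = -0.4082.
u_2 = v_2 + 0.4082·e_1 = (2.6667, 2.1667, 3.1667, 4.0000).
‖u_2‖ = 6.1509, so e_2 = (0.4335, 0.3523, 0.5148, 0.6503).
r_{23} = e_2·v_3 = 5.5006.

r_{23} = 5.5006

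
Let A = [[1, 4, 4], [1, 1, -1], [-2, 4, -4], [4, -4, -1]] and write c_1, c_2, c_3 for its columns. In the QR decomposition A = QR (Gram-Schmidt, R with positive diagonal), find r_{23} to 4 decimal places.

q_1 = c_1/‖c_1‖ = (1, 1, -2, 4)/4.6904 = (0.2132, 0.2132, -0.4264, 0.8528).
r_{12} = q_1·c_2 = -4.0508.
u_2 = c_2 + 4.0508·q_1 = (4.8636, 1.8636, 2.2727, -0.5455).
‖u_2‖ = 5.7088, so q_2 = (0.8519, 0.3264, 0.3981, -0.0955).
r_{23} = q_2·c_3 = 1.5845.

r_{23} = 1.5845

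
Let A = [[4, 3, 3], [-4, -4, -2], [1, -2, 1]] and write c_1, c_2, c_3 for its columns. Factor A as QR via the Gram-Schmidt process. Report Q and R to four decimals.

c_1 = (4, -4, 1); ‖c_1‖ = 5.7446, so e_1 = (0.6963, -0.6963, 0.1741).
e_1·c_2 = 0.6963·3 + (-0.6963)·(-4) + 0.1741·(-2) = 4.5260.
u_2 = c_2 − 4.5260·e_1 = (-0.1515, -0.8485, -2.7879).
‖u_2‖ = 2.9181, so e_2 = (-0.0519, -0.2908, -0.9554).
e_1·c_3 = 0.6963·3 + (-0.6963)·(-2) + 0.1741·1 = 3.6556; e_2·c_3 = (-0.0519)·3 + (-0.2908)·(-2) + (-0.9554)·1 = -0.5296.
u_3 = c_3 − 3.6556·e_1 + 0.5296·e_2 = (0.4270, 0.3915, -0.1423).
‖u_3‖ = 0.5965, so e_3 = (0.7159, 0.6562, -0.2386).

Q = [[0.6963, -0.0519, 0.7159], [-0.6963, -0.2908, 0.6562], [0.1741, -0.9554, -0.2386]], R = [[5.7446, 4.5260, 3.6556], [0.0000, 2.9181, -0.5296], [0.0000, 0.0000, 0.5965]]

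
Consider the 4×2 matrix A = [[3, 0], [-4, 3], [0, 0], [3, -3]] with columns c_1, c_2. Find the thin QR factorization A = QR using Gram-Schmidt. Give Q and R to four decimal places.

c_1 = (3, -4, 0, 3); ‖c_1‖ = 5.8310, so q_1 = (0.5145, -0.6860, 0.0000, 0.5145).
q_1·c_2 = 0.5145·0 + (-0.6860)·3 + 0.0000·0 + 0.5145·(-3) = -3.6015.
u_2 = c_2 + 3.6015·q_1 = (1.8529, 0.5294, 0.0000, -1.1471).
‖u_2‖ = 2.2426, so q_2 = (0.8262, 0.2361, 0.0000, -0.5115).

Q = [[0.5145, 0.8262], [-0.6860, 0.2361], [0.0000, 0.0000], [0.5145, -0.5115]], R = [[5.8310, -3.6015], [0.0000, 2.2426]]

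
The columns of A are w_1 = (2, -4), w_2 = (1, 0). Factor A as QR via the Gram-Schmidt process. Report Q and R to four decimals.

Q = [[0.4472, 0.8944], [-0.8944, 0.4472]], R = [[4.4721, 0.4472], [0.0000, 0.8944]]

w_1 = (2, -4); ‖w_1‖ = 4.4721, so q_1 = (0.4472, -0.8944).
q_1·w_2 = 0.4472·1 + (-0.8944)·0 = 0.4472.
u_2 = w_2 − 0.4472·q_1 = (0.8000, 0.4000).
‖u_2‖ = 0.8944, so q_2 = (0.8944, 0.4472).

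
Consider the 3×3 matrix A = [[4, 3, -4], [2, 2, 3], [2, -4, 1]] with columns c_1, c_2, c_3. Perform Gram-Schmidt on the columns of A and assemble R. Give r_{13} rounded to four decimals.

r_{13} = -1.6330

q_1 = c_1/‖c_1‖ = (4, 2, 2)/4.8990 = (0.8165, 0.4082, 0.4082).
r_{13} = q_1·c_3 = -1.6330.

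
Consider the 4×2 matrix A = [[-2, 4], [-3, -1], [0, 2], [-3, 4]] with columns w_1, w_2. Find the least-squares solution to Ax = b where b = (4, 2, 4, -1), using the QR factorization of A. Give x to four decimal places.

x = (-0.1924, 0.3981)

w_1 = (-2, -3, 0, -3); ‖w_1‖ = 4.6904, so q_1 = (-0.4264, -0.6396, 0.0000, -0.6396).
q_1·w_2 = (-0.4264)·4 + (-0.6396)·(-1) + 0.0000·2 + (-0.6396)·4 = -3.6244.
u_2 = w_2 + 3.6244·q_1 = (2.4545, -3.3182, 2.0000, 1.6818).
‖u_2‖ = 4.8850, so q_2 = (0.5025, -0.6793, 0.4094, 0.3443).
Qᵀb = (-2.3452, 1.9447).
Back-substitute: x_2 = 1.9447/4.8850 = 0.3981.
x_1 = (-2.3452 + 3.6244·0.3981)/4.6904 = -0.1924.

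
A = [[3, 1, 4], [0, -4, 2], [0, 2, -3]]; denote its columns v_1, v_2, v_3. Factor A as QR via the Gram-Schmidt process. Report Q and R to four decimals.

Q = [[1.0000, 0.0000, 0.0000], [0.0000, -0.8944, -0.4472], [0.0000, 0.4472, -0.8944]], R = [[3.0000, 1.0000, 4.0000], [0.0000, 4.4721, -3.1305], [0.0000, 0.0000, 1.7889]]

e_1 = v_1/‖v_1‖ = (3, 0, 0)/3.0000 = (1.0000, 0.0000, 0.0000).
r_{12} = e_1·v_2 = 1.0000.
u_2 = v_2 − 1.0000·e_1 = (0.0000, -4.0000, 2.0000).
‖u_2‖ = 4.4721, so e_2 = (0.0000, -0.8944, 0.4472).
r_{13} = e_1·v_3 = 4.0000; r_{23} = e_2·v_3 = -3.1305.
u_3 = v_3 − 4.0000·e_1 + 3.1305·e_2 = (0.0000, -0.8000, -1.6000).
‖u_3‖ = 1.7889, so e_3 = (0.0000, -0.4472, -0.8944).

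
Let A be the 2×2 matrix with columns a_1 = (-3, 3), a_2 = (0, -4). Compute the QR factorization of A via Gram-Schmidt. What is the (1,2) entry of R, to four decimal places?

r_{12} = -2.8284

a_1 = (-3, 3); ‖a_1‖ = 4.2426, so e_1 = (-0.7071, 0.7071).
r_{12} = e_1·a_2 = -2.8284.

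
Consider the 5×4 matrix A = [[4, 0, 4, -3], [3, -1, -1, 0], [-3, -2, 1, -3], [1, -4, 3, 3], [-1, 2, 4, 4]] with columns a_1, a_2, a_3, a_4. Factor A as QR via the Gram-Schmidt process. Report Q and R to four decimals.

a_1 = (4, 3, -3, 1, -1); ‖a_1‖ = 6.0000, so e_1 = (0.6667, 0.5000, -0.5000, 0.1667, -0.1667).
e_1·a_2 = 0.6667·0 + 0.5000·(-1) + (-0.5000)·(-2) + 0.1667·(-4) + (-0.1667)·2 = -0.5000.
u_2 = a_2 + 0.5000·e_1 = (0.3333, -0.7500, -2.2500, -3.9167, 1.9167).
‖u_2‖ = 4.9749, so e_2 = (0.0670, -0.1508, -0.4523, -0.7873, 0.3853).
e_1·a_3 = 0.6667·4 + 0.5000·(-1) + (-0.5000)·1 + 0.1667·3 + (-0.1667)·4 = 1.5000; e_2·a_3 = 0.0670·4 + (-0.1508)·(-1) + (-0.4523)·1 + (-0.7873)·3 + 0.3853·4 = -0.8543.
u_3 = a_3 − 1.5000·e_1 + 0.8543·e_2 = (3.0572, -1.8788, 1.3636, 2.0774, 4.5791).
‖u_3‖ = 6.3262, so e_3 = (0.4833, -0.2970, 0.2156, 0.3284, 0.7238).
e_1·a_4 = 0.6667·(-3) + 0.5000·0 + (-0.5000)·(-3) + 0.1667·3 + (-0.1667)·4 = -0.6667; e_2·a_4 = 0.0670·(-3) + (-0.1508)·0 + (-0.4523)·(-3) + (-0.7873)·3 + 0.3853·4 = 0.3350; e_3·a_4 = 0.4833·(-3) + (-0.2970)·0 + 0.2156·(-3) + 0.3284·3 + 0.7238·4 = 1.7841.
u_4 = a_4 + 0.6667·e_1 − 0.3350·e_2 − 1.7841·e_3 = (-3.4402, 0.9137, -3.5664, 2.7890, 2.4685).
‖u_4‖ = 6.2658, so e_4 = (-0.5490, 0.1458, -0.5692, 0.4451, 0.3940).

Q = [[0.6667, 0.0670, 0.4833, -0.5490], [0.5000, -0.1508, -0.2970, 0.1458], [-0.5000, -0.4523, 0.2156, -0.5692], [0.1667, -0.7873, 0.3284, 0.4451], [-0.1667, 0.3853, 0.7238, 0.3940]], R = [[6.0000, -0.5000, 1.5000, -0.6667], [0.0000, 4.9749, -0.8543, 0.3350], [0.0000, 0.0000, 6.3262, 1.7841], [0.0000, 0.0000, 0.0000, 6.2658]]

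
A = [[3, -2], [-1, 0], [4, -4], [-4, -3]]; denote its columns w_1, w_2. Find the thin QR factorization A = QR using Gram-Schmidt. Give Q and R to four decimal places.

Q = [[0.4629, -0.2492], [-0.1543, -0.0461], [0.6172, -0.5907], [-0.6172, -0.7661]], R = [[6.4807, -1.5430], [0.0000, 5.1594]]

q_1 = w_1/‖w_1‖ = (3, -1, 4, -4)/6.4807 = (0.4629, -0.1543, 0.6172, -0.6172).
r_{12} = q_1·w_2 = -1.5430.
u_2 = w_2 + 1.5430·q_1 = (-1.2857, -0.2381, -3.0476, -3.9524).
‖u_2‖ = 5.1594, so q_2 = (-0.2492, -0.0461, -0.5907, -0.7661).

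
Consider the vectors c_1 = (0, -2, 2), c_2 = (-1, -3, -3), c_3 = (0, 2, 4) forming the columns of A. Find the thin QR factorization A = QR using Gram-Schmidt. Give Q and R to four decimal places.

c_1 = (0, -2, 2); ‖c_1‖ = 2.8284, so q_1 = (0.0000, -0.7071, 0.7071).
q_1·c_2 = 0.0000·(-1) + (-0.7071)·(-3) + 0.7071·(-3) = 0.0000.
u_2 = c_2 + 0.0000·q_1 = (-1.0000, -3.0000, -3.0000).
‖u_2‖ = 4.3589, so q_2 = (-0.2294, -0.6882, -0.6882).
q_1·c_3 = 0.0000·0 + (-0.7071)·2 + 0.7071·4 = 1.4142; q_2·c_3 = (-0.2294)·0 + (-0.6882)·2 + (-0.6882)·4 = -4.1295.
u_3 = c_3 − 1.4142·q_1 + 4.1295·q_2 = (-0.9474, 0.1579, 0.1579).
‖u_3‖ = 0.9733, so q_3 = (-0.9733, 0.1622, 0.1622).

Q = [[0.0000, -0.2294, -0.9733], [-0.7071, -0.6882, 0.1622], [0.7071, -0.6882, 0.1622]], R = [[2.8284, 0.0000, 1.4142], [0.0000, 4.3589, -4.1295], [0.0000, 0.0000, 0.9733]]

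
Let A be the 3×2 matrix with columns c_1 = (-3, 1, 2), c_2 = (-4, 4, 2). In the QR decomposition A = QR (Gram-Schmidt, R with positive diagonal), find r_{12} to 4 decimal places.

c_1 = (-3, 1, 2); ‖c_1‖ = 3.7417, so e_1 = (-0.8018, 0.2673, 0.5345).
r_{12} = e_1·c_2 = 5.3452.

r_{12} = 5.3452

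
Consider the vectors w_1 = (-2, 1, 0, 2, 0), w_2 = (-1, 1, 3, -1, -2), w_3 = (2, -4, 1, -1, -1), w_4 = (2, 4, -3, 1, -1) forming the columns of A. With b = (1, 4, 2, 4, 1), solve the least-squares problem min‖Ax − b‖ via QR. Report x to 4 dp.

x = (0.9564, 0.3057, -0.0137, 0.4747)

q_1 = w_1/‖w_1‖ = (-2, 1, 0, 2, 0)/3.0000 = (-0.6667, 0.3333, 0.0000, 0.6667, 0.0000).
r_{12} = q_1·w_2 = 0.3333.
u_2 = w_2 − 0.3333·q_1 = (-0.7778, 0.8889, 3.0000, -1.2222, -2.0000).
‖u_2‖ = 3.9861, so q_2 = (-0.1951, 0.2230, 0.7526, -0.3066, -0.5017).
r_{13} = q_1·w_3 = -3.3333; r_{23} = q_2·w_3 = 0.2787.
u_3 = w_3 + 3.3333·q_1 − 0.2787·q_2 = (-0.1678, -2.9510, 0.7902, 1.3077, -0.8601).
‖u_3‖ = 3.4367, so q_3 = (-0.0488, -0.8587, 0.2299, 0.3805, -0.2503).
r_{14} = q_1·w_4 = 0.6667; r_{24} = q_2·w_4 = -1.5610; r_{34} = q_3·w_4 = -3.5914.
u_4 = w_4 − 0.6667·q_1 + 1.5610·q_2 + 3.5914·q_3 = (1.9645, 1.0420, -0.9994, 1.4435, -2.6821).
‖u_4‖ = 3.9014, so q_4 = (0.5035, 0.2671, -0.2562, 0.3700, -0.6875).
Qᵀb = (3.3333, 0.4739, -1.7519, 1.8521).
Back-substitute: x_4 = 1.8521/3.9014 = 0.4747.
x_3 = (-1.7519 + 3.5914·0.4747)/3.4367 = -0.0137.
x_2 = (0.4739 − 0.2787·(-0.0137) + 1.5610·0.4747)/3.9861 = 0.3057.
x_1 = (3.3333 − 0.3333·0.3057 + 3.3333·(-0.0137) − 0.6667·0.4747)/3.0000 = 0.9564.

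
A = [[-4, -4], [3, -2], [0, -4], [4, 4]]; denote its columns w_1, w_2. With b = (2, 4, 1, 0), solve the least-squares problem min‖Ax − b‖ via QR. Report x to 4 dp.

x = (0.5000, -0.6346)

e_1 = w_1/‖w_1‖ = (-4, 3, 0, 4)/6.4031 = (-0.6247, 0.4685, 0.0000, 0.6247).
r_{12} = e_1·w_2 = 4.0605.
u_2 = w_2 − 4.0605·e_1 = (-1.4634, -3.9024, -4.0000, 1.4634).
‖u_2‖ = 5.9592, so e_2 = (-0.2456, -0.6549, -0.6712, 0.2456).
Qᵀb = (0.6247, -3.7818).
Back-substitute: x_2 = -3.7818/5.9592 = -0.6346.
x_1 = (0.6247 − 4.0605·(-0.6346))/6.4031 = 0.5000.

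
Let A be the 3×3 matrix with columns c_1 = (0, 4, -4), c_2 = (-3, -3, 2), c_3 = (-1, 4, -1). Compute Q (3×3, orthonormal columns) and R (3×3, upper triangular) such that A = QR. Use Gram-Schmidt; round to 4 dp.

c_1 = (0, 4, -4); ‖c_1‖ = 5.6569, so e_1 = (0.0000, 0.7071, -0.7071).
e_1·c_2 = 0.0000·(-3) + 0.7071·(-3) + (-0.7071)·2 = -3.5355.
u_2 = c_2 + 3.5355·e_1 = (-3.0000, -0.5000, -0.5000).
‖u_2‖ = 3.0822, so e_2 = (-0.9733, -0.1622, -0.1622).
e_1·c_3 = 0.0000·(-1) + 0.7071·4 + (-0.7071)·(-1) = 3.5355; e_2·c_3 = (-0.9733)·(-1) + (-0.1622)·4 + (-0.1622)·(-1) = 0.4867.
u_3 = c_3 − 3.5355·e_1 − 0.4867·e_2 = (-0.5263, 1.5789, 1.5789).
‖u_3‖ = 2.2942, so e_3 = (-0.2294, 0.6882, 0.6882).

Q = [[0.0000, -0.9733, -0.2294], [0.7071, -0.1622, 0.6882], [-0.7071, -0.1622, 0.6882]], R = [[5.6569, -3.5355, 3.5355], [0.0000, 3.0822, 0.4867], [0.0000, 0.0000, 2.2942]]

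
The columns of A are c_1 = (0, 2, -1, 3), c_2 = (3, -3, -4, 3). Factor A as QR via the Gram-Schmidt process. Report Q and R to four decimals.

c_1 = (0, 2, -1, 3); ‖c_1‖ = 3.7417, so e_1 = (0.0000, 0.5345, -0.2673, 0.8018).
e_1·c_2 = 0.0000·3 + 0.5345·(-3) + (-0.2673)·(-4) + 0.8018·3 = 1.8708.
u_2 = c_2 − 1.8708·e_1 = (3.0000, -4.0000, -3.5000, 1.5000).
‖u_2‖ = 6.2849, so e_2 = (0.4773, -0.6364, -0.5569, 0.2387).

Q = [[0.0000, 0.4773], [0.5345, -0.6364], [-0.2673, -0.5569], [0.8018, 0.2387]], R = [[3.7417, 1.8708], [0.0000, 6.2849]]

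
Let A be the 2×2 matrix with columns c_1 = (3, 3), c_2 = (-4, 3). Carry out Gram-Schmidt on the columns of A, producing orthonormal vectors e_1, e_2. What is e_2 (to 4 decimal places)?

c_1 = (3, 3); ‖c_1‖ = 4.2426, so e_1 = (0.7071, 0.7071).
e_1·c_2 = 0.7071·(-4) + 0.7071·3 = -0.7071.
u_2 = c_2 + 0.7071·e_1 = (-3.5000, 3.5000).
‖u_2‖ = 4.9497, so e_2 = (-0.7071, 0.7071).

e_2 = (-0.7071, 0.7071)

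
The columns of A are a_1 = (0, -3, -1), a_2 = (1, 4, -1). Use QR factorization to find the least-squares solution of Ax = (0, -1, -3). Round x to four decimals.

x = (1.6441, 0.9492)

q_1 = a_1/‖a_1‖ = (0, -3, -1)/3.1623 = (0.0000, -0.9487, -0.3162).
r_{12} = q_1·a_2 = -3.4785.
u_2 = a_2 + 3.4785·q_1 = (1.0000, 0.7000, -2.1000).
‖u_2‖ = 2.4290, so q_2 = (0.4117, 0.2882, -0.8646).
Qᵀb = (1.8974, 2.3055).
Back-substitute: x_2 = 2.3055/2.4290 = 0.9492.
x_1 = (1.8974 + 3.4785·0.9492)/3.1623 = 1.6441.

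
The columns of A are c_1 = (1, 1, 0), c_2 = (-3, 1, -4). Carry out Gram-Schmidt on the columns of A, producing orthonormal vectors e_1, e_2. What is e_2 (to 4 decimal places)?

e_1 = c_1/‖c_1‖ = (1, 1, 0)/1.4142 = (0.7071, 0.7071, 0.0000).
r_{12} = e_1·c_2 = -1.4142.
u_2 = c_2 + 1.4142·e_1 = (-2.0000, 2.0000, -4.0000).
‖u_2‖ = 4.8990, so e_2 = (-0.4082, 0.4082, -0.8165).

e_2 = (-0.4082, 0.4082, -0.8165)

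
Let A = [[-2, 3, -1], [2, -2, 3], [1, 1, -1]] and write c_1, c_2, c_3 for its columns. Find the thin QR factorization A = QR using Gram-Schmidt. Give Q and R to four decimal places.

Q = [[-0.6667, 0.4472, 0.5963], [0.6667, 0.0000, 0.7454], [0.3333, 0.8944, -0.2981]], R = [[3.0000, -3.0000, 2.3333], [0.0000, 2.2361, -1.3416], [0.0000, 0.0000, 1.9379]]

q_1 = c_1/‖c_1‖ = (-2, 2, 1)/3.0000 = (-0.6667, 0.6667, 0.3333).
r_{12} = q_1·c_2 = -3.0000.
u_2 = c_2 + 3.0000·q_1 = (1.0000, 0.0000, 2.0000).
‖u_2‖ = 2.2361, so q_2 = (0.4472, 0.0000, 0.8944).
r_{13} = q_1·c_3 = 2.3333; r_{23} = q_2·c_3 = -1.3416.
u_3 = c_3 − 2.3333·q_1 + 1.3416·q_2 = (1.1556, 1.4444, -0.5778).
‖u_3‖ = 1.9379, so q_3 = (0.5963, 0.7454, -0.2981).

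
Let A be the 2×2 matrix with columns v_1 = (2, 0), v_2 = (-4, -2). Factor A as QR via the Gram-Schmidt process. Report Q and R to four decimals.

Q = [[1.0000, 0.0000], [0.0000, -1.0000]], R = [[2.0000, -4.0000], [0.0000, 2.0000]]

e_1 = v_1/‖v_1‖ = (2, 0)/2.0000 = (1.0000, 0.0000).
r_{12} = e_1·v_2 = -4.0000.
u_2 = v_2 + 4.0000·e_1 = (0.0000, -2.0000).
‖u_2‖ = 2.0000, so e_2 = (0.0000, -1.0000).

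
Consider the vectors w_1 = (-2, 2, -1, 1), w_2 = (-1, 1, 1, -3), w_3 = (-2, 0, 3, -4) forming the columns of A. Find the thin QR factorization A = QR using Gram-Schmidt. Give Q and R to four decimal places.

w_1 = (-2, 2, -1, 1); ‖w_1‖ = 3.1623, so e_1 = (-0.6325, 0.6325, -0.3162, 0.3162).
e_1·w_2 = (-0.6325)·(-1) + 0.6325·1 + (-0.3162)·1 + 0.3162·(-3) = 0.0000.
u_2 = w_2 + 0.0000·e_1 = (-1.0000, 1.0000, 1.0000, -3.0000).
‖u_2‖ = 3.4641, so e_2 = (-0.2887, 0.2887, 0.2887, -0.8660).
e_1·w_3 = (-0.6325)·(-2) + 0.6325·0 + (-0.3162)·3 + 0.3162·(-4) = -0.9487; e_2·w_3 = (-0.2887)·(-2) + 0.2887·0 + 0.2887·3 + (-0.8660)·(-4) = 4.9075.
u_3 = w_3 + 0.9487·e_1 − 4.9075·e_2 = (-1.1833, -0.8167, 1.2833, 0.5500).
‖u_3‖ = 2.0042, so e_3 = (-0.5904, -0.4075, 0.6403, 0.2744).

Q = [[-0.6325, -0.2887, -0.5904], [0.6325, 0.2887, -0.4075], [-0.3162, 0.2887, 0.6403], [0.3162, -0.8660, 0.2744]], R = [[3.1623, 0.0000, -0.9487], [0.0000, 3.4641, 4.9075], [0.0000, 0.0000, 2.0042]]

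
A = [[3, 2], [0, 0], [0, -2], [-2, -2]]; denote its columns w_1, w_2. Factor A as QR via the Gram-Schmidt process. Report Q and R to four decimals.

Q = [[0.8321, -0.1482], [0.0000, 0.0000], [0.0000, -0.9636], [-0.5547, -0.2224]], R = [[3.6056, 2.7735], [0.0000, 2.0755]]

e_1 = w_1/‖w_1‖ = (3, 0, 0, -2)/3.6056 = (0.8321, 0.0000, 0.0000, -0.5547).
r_{12} = e_1·w_2 = 2.7735.
u_2 = w_2 − 2.7735·e_1 = (-0.3077, 0.0000, -2.0000, -0.4615).
‖u_2‖ = 2.0755, so e_2 = (-0.1482, 0.0000, -0.9636, -0.2224).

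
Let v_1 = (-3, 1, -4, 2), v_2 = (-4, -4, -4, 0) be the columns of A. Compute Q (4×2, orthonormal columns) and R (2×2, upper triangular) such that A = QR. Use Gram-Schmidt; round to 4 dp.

Q = [[-0.5477, -0.2981], [0.1826, -0.8944], [-0.7303, -0.1491], [0.3651, -0.2981]], R = [[5.4772, 4.3818], [0.0000, 5.3666]]

v_1 = (-3, 1, -4, 2); ‖v_1‖ = 5.4772, so e_1 = (-0.5477, 0.1826, -0.7303, 0.3651).
e_1·v_2 = (-0.5477)·(-4) + 0.1826·(-4) + (-0.7303)·(-4) + 0.3651·0 = 4.3818.
u_2 = v_2 − 4.3818·e_1 = (-1.6000, -4.8000, -0.8000, -1.6000).
‖u_2‖ = 5.3666, so e_2 = (-0.2981, -0.8944, -0.1491, -0.2981).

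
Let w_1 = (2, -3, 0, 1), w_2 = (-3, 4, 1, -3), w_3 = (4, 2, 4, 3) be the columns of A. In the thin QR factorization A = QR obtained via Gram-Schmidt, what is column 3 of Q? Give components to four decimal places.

e_3 = (0.5036, 0.4379, 0.6787, 0.3065)

w_1 = (2, -3, 0, 1); ‖w_1‖ = 3.7417, so e_1 = (0.5345, -0.8018, 0.0000, 0.2673).
e_1·w_2 = 0.5345·(-3) + (-0.8018)·4 + 0.0000·1 + 0.2673·(-3) = -5.6125.
u_2 = w_2 + 5.6125·e_1 = (0.0000, -0.5000, 1.0000, -1.5000).
‖u_2‖ = 1.8708, so e_2 = (0.0000, -0.2673, 0.5345, -0.8018).
e_1·w_3 = 0.5345·4 + (-0.8018)·2 + 0.0000·4 + 0.2673·3 = 1.3363; e_2·w_3 = 0.0000·4 + (-0.2673)·2 + 0.5345·4 + (-0.8018)·3 = -0.8018.
u_3 = w_3 − 1.3363·e_1 + 0.8018·e_2 = (3.2857, 2.8571, 4.4286, 2.0000).
‖u_3‖ = 6.5247, so e_3 = (0.5036, 0.4379, 0.6787, 0.3065).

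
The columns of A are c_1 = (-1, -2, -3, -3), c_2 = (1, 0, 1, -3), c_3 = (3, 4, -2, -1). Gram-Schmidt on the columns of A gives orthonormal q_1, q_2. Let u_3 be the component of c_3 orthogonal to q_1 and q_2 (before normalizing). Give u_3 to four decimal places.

u_3 = (2.3684, 3.6316, -3.0000, -0.2105)

c_1 = (-1, -2, -3, -3); ‖c_1‖ = 4.7958, so q_1 = (-0.2085, -0.4170, -0.6255, -0.6255).
q_1·c_2 = (-0.2085)·1 + (-0.4170)·0 + (-0.6255)·1 + (-0.6255)·(-3) = 1.0426.
u_2 = c_2 − 1.0426·q_1 = (1.2174, 0.4348, 1.6522, -2.3478).
‖u_2‖ = 3.1485, so q_2 = (0.3867, 0.1381, 0.5247, -0.7457).
q_1·c_3 = (-0.2085)·3 + (-0.4170)·4 + (-0.6255)·(-2) + (-0.6255)·(-1) = -0.4170; q_2·c_3 = 0.3867·3 + 0.1381·4 + 0.5247·(-2) + (-0.7457)·(-1) = 1.4085.
u_3 = c_3 + 0.4170·q_1 − 1.4085·q_2 = (2.3684, 3.6316, -3.0000, -0.2105).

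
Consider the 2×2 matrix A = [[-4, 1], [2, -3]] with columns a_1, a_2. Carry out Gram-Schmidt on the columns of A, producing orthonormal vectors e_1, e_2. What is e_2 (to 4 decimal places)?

a_1 = (-4, 2); ‖a_1‖ = 4.4721, so e_1 = (-0.8944, 0.4472).
e_1·a_2 = (-0.8944)·1 + 0.4472·(-3) = -2.2361.
u_2 = a_2 + 2.2361·e_1 = (-1.0000, -2.0000).
‖u_2‖ = 2.2361, so e_2 = (-0.4472, -0.8944).

e_2 = (-0.4472, -0.8944)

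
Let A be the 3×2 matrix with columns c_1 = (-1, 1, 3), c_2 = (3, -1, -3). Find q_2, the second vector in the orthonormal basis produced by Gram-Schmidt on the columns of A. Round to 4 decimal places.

q_2 = (0.9535, 0.0953, 0.2860)

c_1 = (-1, 1, 3); ‖c_1‖ = 3.3166, so q_1 = (-0.3015, 0.3015, 0.9045).
q_1·c_2 = (-0.3015)·3 + 0.3015·(-1) + 0.9045·(-3) = -3.9196.
u_2 = c_2 + 3.9196·q_1 = (1.8182, 0.1818, 0.5455).
‖u_2‖ = 1.9069, so q_2 = (0.9535, 0.0953, 0.2860).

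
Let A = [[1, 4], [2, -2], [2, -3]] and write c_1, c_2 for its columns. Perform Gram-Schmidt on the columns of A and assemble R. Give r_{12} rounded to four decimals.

c_1 = (1, 2, 2); ‖c_1‖ = 3.0000, so q_1 = (0.3333, 0.6667, 0.6667).
r_{12} = q_1·c_2 = -2.0000.

r_{12} = -2.0000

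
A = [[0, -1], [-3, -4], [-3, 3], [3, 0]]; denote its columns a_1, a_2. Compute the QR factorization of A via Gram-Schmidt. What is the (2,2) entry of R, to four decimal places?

q_1 = a_1/‖a_1‖ = (0, -3, -3, 3)/5.1962 = (0.0000, -0.5774, -0.5774, 0.5774).
r_{12} = q_1·a_2 = 0.5774.
u_2 = a_2 − 0.5774·q_1 = (-1.0000, -3.6667, 3.3333, -0.3333).
r_{22} = ‖u_2‖ = 5.0662.

r_{22} = 5.0662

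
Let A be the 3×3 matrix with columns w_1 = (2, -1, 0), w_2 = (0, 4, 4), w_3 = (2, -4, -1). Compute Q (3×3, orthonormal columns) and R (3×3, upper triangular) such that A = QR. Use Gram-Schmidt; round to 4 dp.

w_1 = (2, -1, 0); ‖w_1‖ = 2.2361, so e_1 = (0.8944, -0.4472, 0.0000).
e_1·w_2 = 0.8944·0 + (-0.4472)·4 + 0.0000·4 = -1.7889.
u_2 = w_2 + 1.7889·e_1 = (1.6000, 3.2000, 4.0000).
‖u_2‖ = 5.3666, so e_2 = (0.2981, 0.5963, 0.7454).
e_1·w_3 = 0.8944·2 + (-0.4472)·(-4) + 0.0000·(-1) = 3.5777; e_2·w_3 = 0.2981·2 + 0.5963·(-4) + 0.7454·(-1) = -2.5342.
u_3 = w_3 − 3.5777·e_1 + 2.5342·e_2 = (-0.4444, -0.8889, 0.8889).
‖u_3‖ = 1.3333, so e_3 = (-0.3333, -0.6667, 0.6667).

Q = [[0.8944, 0.2981, -0.3333], [-0.4472, 0.5963, -0.6667], [0.0000, 0.7454, 0.6667]], R = [[2.2361, -1.7889, 3.5777], [0.0000, 5.3666, -2.5342], [0.0000, 0.0000, 1.3333]]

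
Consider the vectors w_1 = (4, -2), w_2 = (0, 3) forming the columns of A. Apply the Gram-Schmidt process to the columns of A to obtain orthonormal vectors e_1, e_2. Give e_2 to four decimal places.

w_1 = (4, -2); ‖w_1‖ = 4.4721, so e_1 = (0.8944, -0.4472).
e_1·w_2 = 0.8944·0 + (-0.4472)·3 = -1.3416.
u_2 = w_2 + 1.3416·e_1 = (1.2000, 2.4000).
‖u_2‖ = 2.6833, so e_2 = (0.4472, 0.8944).

e_2 = (0.4472, 0.8944)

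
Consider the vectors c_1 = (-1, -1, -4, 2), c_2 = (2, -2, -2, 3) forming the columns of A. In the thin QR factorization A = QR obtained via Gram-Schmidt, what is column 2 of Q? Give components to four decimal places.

q_1 = c_1/‖c_1‖ = (-1, -1, -4, 2)/4.6904 = (-0.2132, -0.2132, -0.8528, 0.4264).
r_{12} = q_1·c_2 = 2.9848.
u_2 = c_2 − 2.9848·q_1 = (2.6364, -1.3636, 0.5455, 1.7273).
‖u_2‖ = 3.4772, so q_2 = (0.7582, -0.3922, 0.1569, 0.4967).

q_2 = (0.7582, -0.3922, 0.1569, 0.4967)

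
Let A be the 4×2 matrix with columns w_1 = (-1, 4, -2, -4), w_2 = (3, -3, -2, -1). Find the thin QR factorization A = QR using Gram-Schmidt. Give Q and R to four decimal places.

w_1 = (-1, 4, -2, -4); ‖w_1‖ = 6.0828, so q_1 = (-0.1644, 0.6576, -0.3288, -0.6576).
q_1·w_2 = (-0.1644)·3 + 0.6576·(-3) + (-0.3288)·(-2) + (-0.6576)·(-1) = -1.1508.
u_2 = w_2 + 1.1508·q_1 = (2.8108, -2.2432, -2.3784, -1.7568).
‖u_2‖ = 4.6557, so q_2 = (0.6037, -0.4818, -0.5109, -0.3773).

Q = [[-0.1644, 0.6037], [0.6576, -0.4818], [-0.3288, -0.5109], [-0.6576, -0.3773]], R = [[6.0828, -1.1508], [0.0000, 4.6557]]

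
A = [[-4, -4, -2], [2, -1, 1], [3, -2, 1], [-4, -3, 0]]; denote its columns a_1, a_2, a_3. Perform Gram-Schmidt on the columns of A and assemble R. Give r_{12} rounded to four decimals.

r_{12} = 2.9814

a_1 = (-4, 2, 3, -4); ‖a_1‖ = 6.7082, so e_1 = (-0.5963, 0.2981, 0.4472, -0.5963).
r_{12} = e_1·a_2 = 2.9814.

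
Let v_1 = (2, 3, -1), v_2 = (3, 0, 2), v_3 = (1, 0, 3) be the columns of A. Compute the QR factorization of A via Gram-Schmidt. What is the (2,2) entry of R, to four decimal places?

q_1 = v_1/‖v_1‖ = (2, 3, -1)/3.7417 = (0.5345, 0.8018, -0.2673).
r_{12} = q_1·v_2 = 1.0690.
u_2 = v_2 − 1.0690·q_1 = (2.4286, -0.8571, 2.2857).
r_{22} = ‖u_2‖ = 3.4434.

r_{22} = 3.4434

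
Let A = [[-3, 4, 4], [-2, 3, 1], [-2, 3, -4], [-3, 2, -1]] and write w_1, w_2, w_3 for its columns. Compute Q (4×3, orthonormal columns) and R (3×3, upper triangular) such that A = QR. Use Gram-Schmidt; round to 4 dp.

w_1 = (-3, -2, -2, -3); ‖w_1‖ = 5.0990, so q_1 = (-0.5883, -0.3922, -0.3922, -0.5883).
q_1·w_2 = (-0.5883)·4 + (-0.3922)·3 + (-0.3922)·3 + (-0.5883)·2 = -5.8835.
u_2 = w_2 + 5.8835·q_1 = (0.5385, 0.6923, 0.6923, -1.4615).
‖u_2‖ = 1.8397, so q_2 = (0.2927, 0.3763, 0.3763, -0.7944).
q_1·w_3 = (-0.5883)·4 + (-0.3922)·1 + (-0.3922)·(-4) + (-0.5883)·(-1) = -0.5883; q_2·w_3 = 0.2927·4 + 0.3763·1 + 0.3763·(-4) + (-0.7944)·(-1) = 0.8362.
u_3 = w_3 + 0.5883·q_1 − 0.8362·q_2 = (3.4091, 0.4545, -4.5455, -0.6818).
‖u_3‖ = 5.7406, so q_3 = (0.5939, 0.0792, -0.7918, -0.1188).

Q = [[-0.5883, 0.2927, 0.5939], [-0.3922, 0.3763, 0.0792], [-0.3922, 0.3763, -0.7918], [-0.5883, -0.7944, -0.1188]], R = [[5.0990, -5.8835, -0.5883], [0.0000, 1.8397, 0.8362], [0.0000, 0.0000, 5.7406]]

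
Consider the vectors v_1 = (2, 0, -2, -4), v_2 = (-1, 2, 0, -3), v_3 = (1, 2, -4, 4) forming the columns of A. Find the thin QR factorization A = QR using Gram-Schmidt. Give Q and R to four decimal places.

v_1 = (2, 0, -2, -4); ‖v_1‖ = 4.8990, so q_1 = (0.4082, 0.0000, -0.4082, -0.8165).
q_1·v_2 = 0.4082·(-1) + 0.0000·2 + (-0.4082)·0 + (-0.8165)·(-3) = 2.0412.
u_2 = v_2 − 2.0412·q_1 = (-1.8333, 2.0000, 0.8333, -1.3333).
‖u_2‖ = 3.1358, so q_2 = (-0.5846, 0.6378, 0.2657, -0.4252).
q_1·v_3 = 0.4082·1 + 0.0000·2 + (-0.4082)·(-4) + (-0.8165)·4 = -1.2247; q_2·v_3 = (-0.5846)·1 + 0.6378·2 + 0.2657·(-4) + (-0.4252)·4 = -2.0728.
u_3 = v_3 + 1.2247·q_1 + 2.0728·q_2 = (0.2881, 3.3220, -3.9492, 2.1186).
‖u_3‖ = 5.5860, so q_3 = (0.0516, 0.5947, -0.7070, 0.3793).

Q = [[0.4082, -0.5846, 0.0516], [0.0000, 0.6378, 0.5947], [-0.4082, 0.2657, -0.7070], [-0.8165, -0.4252, 0.3793]], R = [[4.8990, 2.0412, -1.2247], [0.0000, 3.1358, -2.0728], [0.0000, 0.0000, 5.5860]]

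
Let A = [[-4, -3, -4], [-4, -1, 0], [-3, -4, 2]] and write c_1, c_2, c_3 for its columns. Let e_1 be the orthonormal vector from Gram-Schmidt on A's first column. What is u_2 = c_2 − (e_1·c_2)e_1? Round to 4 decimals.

u_2 = (-0.2683, 1.7317, -1.9512)

e_1 = c_1/‖c_1‖ = (-4, -4, -3)/6.4031 = (-0.6247, -0.6247, -0.4685).
r_{12} = e_1·c_2 = 4.3729.
u_2 = c_2 − 4.3729·e_1 = (-0.2683, 1.7317, -1.9512).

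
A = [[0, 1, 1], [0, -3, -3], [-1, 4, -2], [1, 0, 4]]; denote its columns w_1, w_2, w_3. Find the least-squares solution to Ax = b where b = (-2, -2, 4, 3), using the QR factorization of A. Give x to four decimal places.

x = (13.8000, 3.1000, -2.7000)

w_1 = (0, 0, -1, 1); ‖w_1‖ = 1.4142, so e_1 = (0.0000, 0.0000, -0.7071, 0.7071).
e_1·w_2 = 0.0000·1 + 0.0000·(-3) + (-0.7071)·4 + 0.7071·0 = -2.8284.
u_2 = w_2 + 2.8284·e_1 = (1.0000, -3.0000, 2.0000, 2.0000).
‖u_2‖ = 4.2426, so e_2 = (0.2357, -0.7071, 0.4714, 0.4714).
e_1·w_3 = 0.0000·1 + 0.0000·(-3) + (-0.7071)·(-2) + 0.7071·4 = 4.2426; e_2·w_3 = 0.2357·1 + (-0.7071)·(-3) + 0.4714·(-2) + 0.4714·4 = 3.2998.
u_3 = w_3 − 4.2426·e_1 − 3.2998·e_2 = (0.2222, -0.6667, -0.5556, -0.5556).
‖u_3‖ = 1.0541, so e_3 = (0.2108, -0.6325, -0.5270, -0.5270).
Qᵀb = (-0.7071, 4.2426, -2.8460).
Back-substitute: x_3 = -2.8460/1.0541 = -2.7000.
x_2 = (4.2426 − 3.2998·(-2.7000))/4.2426 = 3.1000.
x_1 = (-0.7071 + 2.8284·3.1000 − 4.2426·(-2.7000))/1.4142 = 13.8000.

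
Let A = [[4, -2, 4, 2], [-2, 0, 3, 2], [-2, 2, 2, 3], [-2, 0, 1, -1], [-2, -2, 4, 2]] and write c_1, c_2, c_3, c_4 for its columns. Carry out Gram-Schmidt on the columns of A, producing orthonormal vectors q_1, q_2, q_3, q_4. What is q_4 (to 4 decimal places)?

q_4 = (-0.1985, -0.0359, 0.1668, -0.8933, 0.3653)

c_1 = (4, -2, -2, -2, -2); ‖c_1‖ = 5.6569, so q_1 = (0.7071, -0.3536, -0.3536, -0.3536, -0.3536).
q_1·c_2 = 0.7071·(-2) + (-0.3536)·0 + (-0.3536)·2 + (-0.3536)·0 + (-0.3536)·(-2) = -1.4142.
u_2 = c_2 + 1.4142·q_1 = (-1.0000, -0.5000, 1.5000, -0.5000, -2.5000).
‖u_2‖ = 3.1623, so q_2 = (-0.3162, -0.1581, 0.4743, -0.1581, -0.7906).
q_1·c_3 = 0.7071·4 + (-0.3536)·3 + (-0.3536)·2 + (-0.3536)·1 + (-0.3536)·4 = -0.7071; q_2·c_3 = (-0.3162)·4 + (-0.1581)·3 + 0.4743·2 + (-0.1581)·1 + (-0.7906)·4 = -4.1110.
u_3 = c_3 + 0.7071·q_1 + 4.1110·q_2 = (3.2000, 2.1000, 3.7000, 0.1000, 0.5000).
‖u_3‖ = 5.3479, so q_3 = (0.5984, 0.3927, 0.6919, 0.0187, 0.0935).
q_1·c_4 = 0.7071·2 + (-0.3536)·2 + (-0.3536)·3 + (-0.3536)·(-1) + (-0.3536)·2 = -0.7071; q_2·c_4 = (-0.3162)·2 + (-0.1581)·2 + 0.4743·3 + (-0.1581)·(-1) + (-0.7906)·2 = -0.9487; q_3·c_4 = 0.5984·2 + 0.3927·2 + 0.6919·3 + 0.0187·(-1) + 0.0935·2 = 4.2260.
u_4 = c_4 + 0.7071·q_1 + 0.9487·q_2 − 4.2260·q_3 = (-0.3287, -0.0594, 0.2762, -1.4790, 0.6049).
‖u_4‖ = 1.6557, so q_4 = (-0.1985, -0.0359, 0.1668, -0.8933, 0.3653).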